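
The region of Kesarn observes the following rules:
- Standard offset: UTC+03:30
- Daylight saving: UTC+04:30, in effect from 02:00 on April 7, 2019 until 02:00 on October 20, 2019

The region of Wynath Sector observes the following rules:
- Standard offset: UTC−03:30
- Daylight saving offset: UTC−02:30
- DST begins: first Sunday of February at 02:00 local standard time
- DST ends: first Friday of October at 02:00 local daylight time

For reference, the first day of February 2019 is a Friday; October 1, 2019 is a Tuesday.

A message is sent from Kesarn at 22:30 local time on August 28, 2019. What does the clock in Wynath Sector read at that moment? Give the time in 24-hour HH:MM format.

Daylight saving runs 7 April – 20 October; August 28, 2019 is inside that window, so Kesarn is at UTC+04:30.
22:30 Kesarn − 4h30m = 18:00 UTC.
1 February 2019 is a Friday, so the first Sunday is February 3.
1 October 2019 is a Tuesday, so the first Friday is October 4.
At the standard offset (UTC−03:30), 18:00 UTC − 3h30m = 14:30 Wynath Sector standard time.
Daylight saving runs 3 February – 4 October; the standard-time date in Wynath Sector, August 28, 2019, is inside that window, so Wynath Sector is at UTC−02:30.
18:00 UTC − 2h30m = 15:30 Wynath Sector.

15:30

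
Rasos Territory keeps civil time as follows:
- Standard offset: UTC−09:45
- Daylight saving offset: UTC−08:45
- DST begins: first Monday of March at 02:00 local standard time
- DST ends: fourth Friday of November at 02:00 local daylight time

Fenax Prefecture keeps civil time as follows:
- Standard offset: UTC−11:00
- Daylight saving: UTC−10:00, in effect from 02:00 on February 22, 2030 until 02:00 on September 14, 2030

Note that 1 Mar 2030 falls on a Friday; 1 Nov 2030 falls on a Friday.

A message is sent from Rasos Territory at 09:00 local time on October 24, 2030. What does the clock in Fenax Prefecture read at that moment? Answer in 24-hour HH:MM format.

1 March 2030 is a Friday, so the first Monday is March 4.
1 November 2030 is a Friday, so the first Friday is November 1 and the fourth is November 22.
October 24, 2030 falls between 4 March and 22 November, so daylight saving is in effect and Rasos Territory is at UTC−08:45.
09:00 Rasos Territory + 8h45m = 17:45 UTC.
At the standard offset (UTC−11:00), 17:45 UTC − 11h = 06:45 Fenax Prefecture standard time.
Daylight saving runs 22 February – 14 September; the standard-time date in Fenax Prefecture, October 24, 2030, is outside that window, so Fenax Prefecture is on standard time at UTC−11:00.
17:45 UTC − 11h = 06:45 Fenax Prefecture.

06:45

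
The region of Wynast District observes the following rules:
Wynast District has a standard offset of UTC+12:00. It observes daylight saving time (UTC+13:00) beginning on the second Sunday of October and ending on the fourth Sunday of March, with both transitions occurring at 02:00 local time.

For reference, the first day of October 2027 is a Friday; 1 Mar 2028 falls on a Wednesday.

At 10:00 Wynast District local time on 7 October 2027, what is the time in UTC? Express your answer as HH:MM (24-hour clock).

1 October 2027 is a Friday, so the first Sunday is October 3 and the second is October 10.
1 March 2028 is a Wednesday, so the first Sunday is March 5 and the fourth is March 26.
Daylight saving runs 10 October 2027 – 26 March 2028; 7 October 2027 is outside that window, so Wynast District is on standard time at UTC+12:00.
10:00 local − 12h = 22:00 UTC (rolling into the previous day, 6 October 2027).

22:00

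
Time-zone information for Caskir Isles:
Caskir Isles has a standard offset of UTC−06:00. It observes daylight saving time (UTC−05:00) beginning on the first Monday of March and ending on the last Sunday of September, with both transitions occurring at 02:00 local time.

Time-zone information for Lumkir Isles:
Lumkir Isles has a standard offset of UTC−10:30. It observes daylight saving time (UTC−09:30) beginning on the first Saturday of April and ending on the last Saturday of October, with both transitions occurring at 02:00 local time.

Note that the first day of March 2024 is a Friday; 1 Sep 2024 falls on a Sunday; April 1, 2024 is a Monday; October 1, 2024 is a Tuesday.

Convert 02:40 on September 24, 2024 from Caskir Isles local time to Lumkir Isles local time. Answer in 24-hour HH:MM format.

22:10

1 March 2024 is a Friday, so the first Monday is March 4.
1 September 2024 is a Sunday, so Sundays fall on 1, 8, 15, 22, 29; the last is September 29.
September 24, 2024 falls between 4 March and 29 September, so daylight saving is in effect and Caskir Isles is at UTC−05:00.
02:40 Caskir Isles + 5h = 07:40 UTC.
1 April 2024 is a Monday, so the first Saturday is April 6.
1 October 2024 is a Tuesday, so Saturdays fall on 5, 12, 19, 26; the last is October 26.
At the standard offset (UTC−10:30), 07:40 UTC − 10h30m = 21:10 Lumkir Isles standard time (rolling into the previous day, 23 September 2024).
The standard-time date in Lumkir Isles, September 23, 2024, falls between 6 April and 26 October, so daylight saving is in effect and Lumkir Isles is at UTC−09:30.
07:40 UTC − 9h30m = 22:10 Lumkir Isles (rolling into the previous day, 23 September 2024).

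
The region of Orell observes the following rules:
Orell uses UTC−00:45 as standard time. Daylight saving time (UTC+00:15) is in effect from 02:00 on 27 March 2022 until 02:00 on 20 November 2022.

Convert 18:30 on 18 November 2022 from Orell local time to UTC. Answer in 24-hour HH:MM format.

18:15

18 November 2022 lies within the daylight-saving period (27 March – 20 November), so Orell is on daylight time, UTC+00:15.
18:30 local − 0h15m = 18:15 UTC.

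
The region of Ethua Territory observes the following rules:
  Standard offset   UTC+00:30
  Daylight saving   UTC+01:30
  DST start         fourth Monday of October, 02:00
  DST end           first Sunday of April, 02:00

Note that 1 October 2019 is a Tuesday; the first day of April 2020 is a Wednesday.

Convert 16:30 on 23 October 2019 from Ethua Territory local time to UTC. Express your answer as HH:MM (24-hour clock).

16:00

1 October 2019 is a Tuesday, so the first Monday is October 7 and the fourth is October 28.
1 April 2020 is a Wednesday, so the first Sunday is April 5.
Daylight saving runs 28 October 2019 – 5 April 2020; 23 October 2019 is outside that window, so Ethua Territory is on standard time at UTC+00:30.
16:30 local − 0h30m = 16:00 UTC.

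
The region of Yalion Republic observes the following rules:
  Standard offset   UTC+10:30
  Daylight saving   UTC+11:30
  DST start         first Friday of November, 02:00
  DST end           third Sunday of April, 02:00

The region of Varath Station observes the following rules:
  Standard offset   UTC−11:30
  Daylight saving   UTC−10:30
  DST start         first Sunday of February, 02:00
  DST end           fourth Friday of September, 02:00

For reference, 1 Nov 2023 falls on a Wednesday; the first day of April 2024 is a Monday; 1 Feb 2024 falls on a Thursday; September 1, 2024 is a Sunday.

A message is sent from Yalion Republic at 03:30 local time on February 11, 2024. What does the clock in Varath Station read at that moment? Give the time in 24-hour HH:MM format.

05:30

1 November 2023 is a Wednesday, so the first Friday is November 3.
1 April 2024 is a Monday, so the first Sunday is April 7 and the third is April 21.
February 11, 2024 falls between 3 November 2023 and 21 April 2024, so daylight saving is in effect and Yalion Republic is at UTC+11:30.
03:30 Yalion Republic − 11h30m = 16:00 UTC (rolling into the previous day, 10 February 2024).
1 February 2024 is a Thursday, so the first Sunday is February 4.
1 September 2024 is a Sunday, so the first Friday is September 6 and the fourth is September 27.
At the standard offset (UTC−11:30), 16:00 UTC − 11h30m = 04:30 Varath Station standard time.
The standard-time date in Varath Station, February 10, 2024, lies within the daylight-saving period (4 February – 27 September), so Varath Station is on daylight time, UTC−10:30.
16:00 UTC − 10h30m = 05:30 Varath Station.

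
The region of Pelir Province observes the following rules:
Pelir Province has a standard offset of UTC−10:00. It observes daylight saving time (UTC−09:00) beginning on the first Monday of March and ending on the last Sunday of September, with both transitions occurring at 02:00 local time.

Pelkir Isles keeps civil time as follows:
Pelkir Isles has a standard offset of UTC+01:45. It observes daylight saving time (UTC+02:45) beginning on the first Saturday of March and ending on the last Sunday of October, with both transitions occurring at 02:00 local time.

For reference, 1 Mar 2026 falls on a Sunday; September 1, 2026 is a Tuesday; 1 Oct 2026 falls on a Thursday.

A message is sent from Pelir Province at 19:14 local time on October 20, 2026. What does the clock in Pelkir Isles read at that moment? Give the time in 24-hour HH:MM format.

1 March 2026 is a Sunday, so the first Monday is March 2.
1 September 2026 is a Tuesday, so Sundays fall on 6, 13, 20, 27; the last is September 27.
October 20, 2026 is outside the daylight-saving period (2 March – 27 September), so Pelir Province is on standard time, UTC−10:00.
19:14 Pelir Province + 10h = 05:14 UTC (rolling into the next day, 21 October 2026).
1 March 2026 is a Sunday, so the first Saturday is March 7.
1 October 2026 is a Thursday, so Sundays fall on 4, 11, 18, 25; the last is October 25.
At the standard offset (UTC+01:45), 05:14 UTC + 1h45m = 06:59 Pelkir Isles standard time.
The standard-time date in Pelkir Isles, October 21, 2026, lies within the daylight-saving period (7 March – 25 October), so Pelkir Isles is on daylight time, UTC+02:45.
05:14 UTC + 2h45m = 07:59 Pelkir Isles.

07:59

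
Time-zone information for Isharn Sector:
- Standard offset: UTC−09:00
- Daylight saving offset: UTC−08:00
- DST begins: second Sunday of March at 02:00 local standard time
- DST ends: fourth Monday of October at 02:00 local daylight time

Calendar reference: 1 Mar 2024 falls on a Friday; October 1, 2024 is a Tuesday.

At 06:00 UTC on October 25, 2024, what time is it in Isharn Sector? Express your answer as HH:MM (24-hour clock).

1 March 2024 is a Friday, so the first Sunday is March 3 and the second is March 10.
1 October 2024 is a Tuesday, so the first Monday is October 7 and the fourth is October 28.
At the standard offset (UTC−09:00), 06:00 UTC − 9h = 21:00 Isharn Sector standard time (rolling into the previous day, 24 October 2024).
Daylight saving runs 10 March – 28 October; the standard-time date in Isharn Sector, October 24, 2024, is inside that window, so Isharn Sector is at UTC−08:00.
06:00 UTC − 8h = 22:00 local (rolling into the previous day, 24 October 2024).

22:00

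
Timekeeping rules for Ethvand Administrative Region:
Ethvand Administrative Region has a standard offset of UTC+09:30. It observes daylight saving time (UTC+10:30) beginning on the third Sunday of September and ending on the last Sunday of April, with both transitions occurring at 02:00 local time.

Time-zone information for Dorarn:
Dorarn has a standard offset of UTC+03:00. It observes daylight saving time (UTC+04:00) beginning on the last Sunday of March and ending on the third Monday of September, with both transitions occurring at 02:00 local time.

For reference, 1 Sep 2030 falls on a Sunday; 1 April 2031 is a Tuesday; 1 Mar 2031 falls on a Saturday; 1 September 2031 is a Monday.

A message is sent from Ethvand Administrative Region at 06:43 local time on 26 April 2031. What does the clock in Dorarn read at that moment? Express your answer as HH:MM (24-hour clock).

1 September 2030 is a Sunday, so the first Sunday is September 1 and the third is September 15.
1 April 2031 is a Tuesday, so Sundays fall on 6, 13, 20, 27; the last is April 27.
26 April 2031 falls between 15 September 2030 and 27 April 2031, so daylight saving is in effect and Ethvand Administrative Region is at UTC+10:30.
06:43 Ethvand Administrative Region − 10h30m = 20:13 UTC (rolling into the previous day, 25 April 2031).
1 March 2031 is a Saturday, so Sundays fall on 2, 9, 16, 23, 30; the last is March 30.
1 September 2031 is a Monday, so the first Monday is September 1 and the third is September 15.
At the standard offset (UTC+03:00), 20:13 UTC + 3h = 23:13 Dorarn standard time.
The standard-time date in Dorarn, 25 April 2031, falls between 30 March and 15 September, so daylight saving is in effect and Dorarn is at UTC+04:00.
20:13 UTC + 4h = 00:13 Dorarn (rolling into the next day, 26 April 2031).

00:13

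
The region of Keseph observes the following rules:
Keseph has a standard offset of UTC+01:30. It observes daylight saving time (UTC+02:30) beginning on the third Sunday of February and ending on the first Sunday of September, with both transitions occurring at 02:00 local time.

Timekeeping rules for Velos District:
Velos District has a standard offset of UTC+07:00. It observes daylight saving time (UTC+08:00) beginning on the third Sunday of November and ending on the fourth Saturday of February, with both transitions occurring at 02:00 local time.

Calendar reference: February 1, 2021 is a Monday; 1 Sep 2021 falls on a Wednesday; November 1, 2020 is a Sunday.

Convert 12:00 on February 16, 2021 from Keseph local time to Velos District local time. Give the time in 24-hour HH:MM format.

1 February 2021 is a Monday, so the first Sunday is February 7 and the third is February 21.
1 September 2021 is a Wednesday, so the first Sunday is September 5.
February 16, 2021 does not fall between 21 February and 5 September, so daylight saving is not in effect and Keseph is at UTC+01:30.
12:00 Keseph − 1h30m = 10:30 UTC.
1 November 2020 is a Sunday, so the first Sunday is November 1 and the third is November 15.
1 February 2021 is a Monday, so the first Saturday is February 6 and the fourth is February 27.
At the standard offset (UTC+07:00), 10:30 UTC + 7h = 17:30 Velos District standard time.
Daylight saving runs 15 November 2020 – 27 February 2021; the standard-time date in Velos District, February 16, 2021, is inside that window, so Velos District is at UTC+08:00.
10:30 UTC + 8h = 18:30 Velos District.

18:30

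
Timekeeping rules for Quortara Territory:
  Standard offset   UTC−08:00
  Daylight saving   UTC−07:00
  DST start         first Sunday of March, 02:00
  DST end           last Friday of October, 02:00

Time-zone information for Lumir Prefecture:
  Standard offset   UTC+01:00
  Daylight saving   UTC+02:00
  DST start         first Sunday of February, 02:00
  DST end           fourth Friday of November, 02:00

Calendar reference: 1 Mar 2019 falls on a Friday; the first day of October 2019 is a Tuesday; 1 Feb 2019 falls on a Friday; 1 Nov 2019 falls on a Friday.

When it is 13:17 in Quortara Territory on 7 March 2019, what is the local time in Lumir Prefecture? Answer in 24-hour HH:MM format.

22:17

1 March 2019 is a Friday, so the first Sunday is March 3.
1 October 2019 is a Tuesday, so Fridays fall on 4, 11, 18, 25; the last is October 25.
7 March 2019 lies within the daylight-saving period (3 March – 25 October), so Quortara Territory is on daylight time, UTC−07:00.
13:17 Quortara Territory + 7h = 20:17 UTC.
1 February 2019 is a Friday, so the first Sunday is February 3.
1 November 2019 is a Friday, so the first Friday is November 1 and the fourth is November 22.
At the standard offset (UTC+01:00), 20:17 UTC + 1h = 21:17 Lumir Prefecture standard time.
Daylight saving runs 3 February – 22 November; the standard-time date in Lumir Prefecture, 7 March 2019, is inside that window, so Lumir Prefecture is at UTC+02:00.
20:17 UTC + 2h = 22:17 Lumir Prefecture.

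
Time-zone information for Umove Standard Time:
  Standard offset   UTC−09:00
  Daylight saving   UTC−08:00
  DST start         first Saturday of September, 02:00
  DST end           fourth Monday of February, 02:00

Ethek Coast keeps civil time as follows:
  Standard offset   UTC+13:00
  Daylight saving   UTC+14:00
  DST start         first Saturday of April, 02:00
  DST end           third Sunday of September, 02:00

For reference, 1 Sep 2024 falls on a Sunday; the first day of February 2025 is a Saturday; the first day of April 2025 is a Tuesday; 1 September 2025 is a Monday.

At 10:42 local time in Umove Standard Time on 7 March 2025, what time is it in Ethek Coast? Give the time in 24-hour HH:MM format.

1 September 2024 is a Sunday, so the first Saturday is September 7.
1 February 2025 is a Saturday, so the first Monday is February 3 and the fourth is February 24.
7 March 2025 is outside the daylight-saving period (7 September 2024 – 24 February 2025), so Umove Standard Time is on standard time, UTC−09:00.
10:42 Umove Standard Time + 9h = 19:42 UTC.
1 April 2025 is a Tuesday, so the first Saturday is April 5.
1 September 2025 is a Monday, so the first Sunday is September 7 and the third is September 21.
At the standard offset (UTC+13:00), 19:42 UTC + 13h = 08:42 Ethek Coast standard time (rolling into the next day, 8 March 2025).
The standard-time date in Ethek Coast, 8 March 2025, is outside the daylight-saving period (5 April – 21 September), so Ethek Coast is on standard time, UTC+13:00.
19:42 UTC + 13h = 08:42 Ethek Coast (rolling into the next day, 8 March 2025).

08:42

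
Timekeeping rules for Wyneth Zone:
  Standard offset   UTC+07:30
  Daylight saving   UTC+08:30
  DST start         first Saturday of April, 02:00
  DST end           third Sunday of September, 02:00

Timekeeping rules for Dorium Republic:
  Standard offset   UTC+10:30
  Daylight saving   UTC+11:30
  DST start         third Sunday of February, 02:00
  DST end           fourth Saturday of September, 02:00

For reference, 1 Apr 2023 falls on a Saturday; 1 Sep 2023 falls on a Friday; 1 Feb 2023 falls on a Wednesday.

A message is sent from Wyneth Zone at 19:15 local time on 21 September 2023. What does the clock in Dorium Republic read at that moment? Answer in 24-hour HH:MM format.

23:15

1 April 2023 is a Saturday, so the first Saturday is April 1.
1 September 2023 is a Friday, so the first Sunday is September 3 and the third is September 17.
21 September 2023 is outside the daylight-saving period (1 April – 17 September), so Wyneth Zone is on standard time, UTC+07:30.
19:15 Wyneth Zone − 7h30m = 11:45 UTC.
1 February 2023 is a Wednesday, so the first Sunday is February 5 and the third is February 19.
1 September 2023 is a Friday, so the first Saturday is September 2 and the fourth is September 23.
At the standard offset (UTC+10:30), 11:45 UTC + 10h30m = 22:15 Dorium Republic standard time.
The standard-time date in Dorium Republic, 21 September 2023, lies within the daylight-saving period (19 February – 23 September), so Dorium Republic is on daylight time, UTC+11:30.
11:45 UTC + 11h30m = 23:15 Dorium Republic.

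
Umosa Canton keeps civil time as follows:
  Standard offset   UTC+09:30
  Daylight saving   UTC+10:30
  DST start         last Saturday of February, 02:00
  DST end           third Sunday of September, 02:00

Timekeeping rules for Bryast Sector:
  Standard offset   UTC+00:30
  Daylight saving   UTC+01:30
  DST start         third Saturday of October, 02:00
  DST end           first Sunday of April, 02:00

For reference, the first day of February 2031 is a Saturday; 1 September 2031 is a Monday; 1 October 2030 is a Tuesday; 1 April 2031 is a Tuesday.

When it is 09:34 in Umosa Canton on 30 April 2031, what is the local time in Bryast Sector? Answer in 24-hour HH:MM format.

1 February 2031 is a Saturday, so Saturdays fall on 1, 8, 15, 22; the last is February 22.
1 September 2031 is a Monday, so the first Sunday is September 7 and the third is September 21.
30 April 2031 falls between 22 February and 21 September, so daylight saving is in effect and Umosa Canton is at UTC+10:30.
09:34 Umosa Canton − 10h30m = 23:04 UTC (rolling into the previous day, 29 April 2031).
1 October 2030 is a Tuesday, so the first Saturday is October 5 and the third is October 19.
1 April 2031 is a Tuesday, so the first Sunday is April 6.
At the standard offset (UTC+00:30), 23:04 UTC + 0h30m = 23:34 Bryast Sector standard time.
Daylight saving runs 19 October 2030 – 6 April 2031; the standard-time date in Bryast Sector, 29 April 2031, is outside that window, so Bryast Sector is on standard time at UTC+00:30.
23:04 UTC + 0h30m = 23:34 Bryast Sector.

23:34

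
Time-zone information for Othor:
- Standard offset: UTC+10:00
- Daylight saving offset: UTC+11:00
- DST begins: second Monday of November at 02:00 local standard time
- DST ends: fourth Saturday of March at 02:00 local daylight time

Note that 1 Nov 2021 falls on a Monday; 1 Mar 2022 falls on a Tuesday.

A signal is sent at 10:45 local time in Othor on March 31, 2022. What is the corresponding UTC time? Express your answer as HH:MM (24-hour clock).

1 November 2021 is a Monday, so the first Monday is November 1 and the second is November 8.
1 March 2022 is a Tuesday, so the first Saturday is March 5 and the fourth is March 26.
March 31, 2022 does not fall between 8 November 2021 and 26 March 2022, so daylight saving is not in effect and Othor is at UTC+10:00.
10:45 local − 10h = 00:45 UTC.

00:45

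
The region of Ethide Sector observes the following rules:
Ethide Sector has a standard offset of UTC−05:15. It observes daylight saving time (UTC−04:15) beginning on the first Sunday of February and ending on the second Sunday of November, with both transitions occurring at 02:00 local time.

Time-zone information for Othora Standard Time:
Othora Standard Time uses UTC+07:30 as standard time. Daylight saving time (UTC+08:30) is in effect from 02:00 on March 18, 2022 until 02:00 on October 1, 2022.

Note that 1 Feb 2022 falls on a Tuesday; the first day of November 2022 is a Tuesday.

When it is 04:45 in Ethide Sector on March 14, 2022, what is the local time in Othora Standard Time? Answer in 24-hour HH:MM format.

1 February 2022 is a Tuesday, so the first Sunday is February 6.
1 November 2022 is a Tuesday, so the first Sunday is November 6 and the second is November 13.
Daylight saving runs 6 February – 13 November; March 14, 2022 is inside that window, so Ethide Sector is at UTC−04:15.
04:45 Ethide Sector + 4h15m = 09:00 UTC.
At the standard offset (UTC+07:30), 09:00 UTC + 7h30m = 16:30 Othora Standard Time standard time.
The standard-time date in Othora Standard Time, March 14, 2022, does not fall between 18 March and 1 October, so daylight saving is not in effect and Othora Standard Time is at UTC+07:30.
09:00 UTC + 7h30m = 16:30 Othora Standard Time.

16:30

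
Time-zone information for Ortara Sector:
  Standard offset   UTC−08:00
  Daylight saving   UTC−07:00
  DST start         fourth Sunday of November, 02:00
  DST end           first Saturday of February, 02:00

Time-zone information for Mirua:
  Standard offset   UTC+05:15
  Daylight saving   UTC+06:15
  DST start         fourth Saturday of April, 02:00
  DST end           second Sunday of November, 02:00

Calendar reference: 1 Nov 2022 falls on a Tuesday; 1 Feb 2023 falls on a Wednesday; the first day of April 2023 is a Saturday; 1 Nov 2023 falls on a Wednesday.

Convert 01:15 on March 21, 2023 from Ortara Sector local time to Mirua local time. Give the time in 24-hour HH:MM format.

1 November 2022 is a Tuesday, so the first Sunday is November 6 and the fourth is November 27.
1 February 2023 is a Wednesday, so the first Saturday is February 4.
March 21, 2023 is outside the daylight-saving period (27 November 2022 – 4 February 2023), so Ortara Sector is on standard time, UTC−08:00.
01:15 Ortara Sector + 8h = 09:15 UTC.
1 April 2023 is a Saturday, so the first Saturday is April 1 and the fourth is April 22.
1 November 2023 is a Wednesday, so the first Sunday is November 5 and the second is November 12.
At the standard offset (UTC+05:15), 09:15 UTC + 5h15m = 14:30 Mirua standard time.
Daylight saving runs 22 April – 12 November; the standard-time date in Mirua, March 21, 2023, is outside that window, so Mirua is on standard time at UTC+05:15.
09:15 UTC + 5h15m = 14:30 Mirua.

14:30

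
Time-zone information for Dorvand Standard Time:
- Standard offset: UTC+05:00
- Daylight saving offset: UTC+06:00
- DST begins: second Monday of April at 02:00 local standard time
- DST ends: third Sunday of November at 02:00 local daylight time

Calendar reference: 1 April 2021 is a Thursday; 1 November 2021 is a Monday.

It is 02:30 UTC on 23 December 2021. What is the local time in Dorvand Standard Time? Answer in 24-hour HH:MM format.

1 April 2021 is a Thursday, so the first Monday is April 5 and the second is April 12.
1 November 2021 is a Monday, so the first Sunday is November 7 and the third is November 21.
At the standard offset (UTC+05:00), 02:30 UTC + 5h = 07:30 Dorvand Standard Time standard time.
Daylight saving runs 12 April – 21 November; the standard-time date in Dorvand Standard Time, 23 December 2021, is outside that window, so Dorvand Standard Time is on standard time at UTC+05:00.
02:30 UTC + 5h = 07:30 local.

07:30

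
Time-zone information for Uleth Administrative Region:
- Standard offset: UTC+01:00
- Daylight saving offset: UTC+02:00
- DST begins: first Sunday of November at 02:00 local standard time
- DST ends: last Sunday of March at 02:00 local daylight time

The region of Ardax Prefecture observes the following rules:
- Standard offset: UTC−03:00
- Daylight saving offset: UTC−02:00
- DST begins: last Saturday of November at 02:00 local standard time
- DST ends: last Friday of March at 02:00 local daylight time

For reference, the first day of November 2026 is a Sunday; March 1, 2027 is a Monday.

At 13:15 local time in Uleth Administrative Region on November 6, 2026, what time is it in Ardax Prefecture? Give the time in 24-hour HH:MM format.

08:15

1 November 2026 is a Sunday, so the first Sunday is November 1.
1 March 2027 is a Monday, so Sundays fall on 7, 14, 21, 28; the last is March 28.
Daylight saving runs 1 November 2026 – 28 March 2027; November 6, 2026 is inside that window, so Uleth Administrative Region is at UTC+02:00.
13:15 Uleth Administrative Region − 2h = 11:15 UTC.
1 November 2026 is a Sunday, so Saturdays fall on 7, 14, 21, 28; the last is November 28.
1 March 2027 is a Monday, so Fridays fall on 5, 12, 19, 26; the last is March 26.
At the standard offset (UTC−03:00), 11:15 UTC − 3h = 08:15 Ardax Prefecture standard time.
The standard-time date in Ardax Prefecture, November 6, 2026, is outside the daylight-saving period (28 November 2026 – 26 March 2027), so Ardax Prefecture is on standard time, UTC−03:00.
11:15 UTC − 3h = 08:15 Ardax Prefecture.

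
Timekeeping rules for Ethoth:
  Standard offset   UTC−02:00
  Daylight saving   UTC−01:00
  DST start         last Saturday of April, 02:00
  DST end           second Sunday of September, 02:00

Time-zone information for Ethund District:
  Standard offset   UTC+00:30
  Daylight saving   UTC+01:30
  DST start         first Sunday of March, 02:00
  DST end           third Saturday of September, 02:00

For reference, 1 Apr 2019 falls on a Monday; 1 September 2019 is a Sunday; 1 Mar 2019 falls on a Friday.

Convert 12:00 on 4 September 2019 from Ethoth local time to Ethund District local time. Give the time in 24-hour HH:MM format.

14:30

1 April 2019 is a Monday, so Saturdays fall on 6, 13, 20, 27; the last is April 27.
1 September 2019 is a Sunday, so the first Sunday is September 1 and the second is September 8.
4 September 2019 lies within the daylight-saving period (27 April – 8 September), so Ethoth is on daylight time, UTC−01:00.
12:00 Ethoth + 1h = 13:00 UTC.
1 March 2019 is a Friday, so the first Sunday is March 3.
1 September 2019 is a Sunday, so the first Saturday is September 7 and the third is September 21.
At the standard offset (UTC+00:30), 13:00 UTC + 0h30m = 13:30 Ethund District standard time.
Daylight saving runs 3 March – 21 September; the standard-time date in Ethund District, 4 September 2019, is inside that window, so Ethund District is at UTC+01:30.
13:00 UTC + 1h30m = 14:30 Ethund District.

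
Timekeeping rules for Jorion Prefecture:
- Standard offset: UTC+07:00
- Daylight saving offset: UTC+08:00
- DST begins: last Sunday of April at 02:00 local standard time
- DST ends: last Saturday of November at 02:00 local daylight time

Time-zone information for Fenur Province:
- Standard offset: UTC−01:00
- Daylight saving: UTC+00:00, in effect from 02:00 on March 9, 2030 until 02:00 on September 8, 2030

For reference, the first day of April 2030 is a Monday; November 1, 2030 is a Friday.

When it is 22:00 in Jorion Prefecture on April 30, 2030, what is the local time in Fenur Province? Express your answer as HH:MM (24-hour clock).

14:00

1 April 2030 is a Monday, so Sundays fall on 7, 14, 21, 28; the last is April 28.
1 November 2030 is a Friday, so Saturdays fall on 2, 9, 16, 23, 30; the last is November 30.
Daylight saving runs 28 April – 30 November; April 30, 2030 is inside that window, so Jorion Prefecture is at UTC+08:00.
22:00 Jorion Prefecture − 8h = 14:00 UTC.
At the standard offset (UTC−01:00), 14:00 UTC − 1h = 13:00 Fenur Province standard time.
Daylight saving runs 9 March – 8 September; the standard-time date in Fenur Province, April 30, 2030, is inside that window, so Fenur Province is at UTC+00:00.
14:00 UTC + 0h = 14:00 Fenur Province.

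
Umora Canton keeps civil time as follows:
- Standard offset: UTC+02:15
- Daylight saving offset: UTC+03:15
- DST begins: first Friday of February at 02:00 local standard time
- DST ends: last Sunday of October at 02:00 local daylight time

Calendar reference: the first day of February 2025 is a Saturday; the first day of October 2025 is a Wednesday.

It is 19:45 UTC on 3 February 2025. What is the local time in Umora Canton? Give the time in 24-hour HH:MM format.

22:00

1 February 2025 is a Saturday, so the first Friday is February 7.
1 October 2025 is a Wednesday, so Sundays fall on 5, 12, 19, 26; the last is October 26.
At the standard offset (UTC+02:15), 19:45 UTC + 2h15m = 22:00 Umora Canton standard time.
Daylight saving runs 7 February – 26 October; the standard-time date in Umora Canton, 3 February 2025, is outside that window, so Umora Canton is on standard time at UTC+02:15.
19:45 UTC + 2h15m = 22:00 local.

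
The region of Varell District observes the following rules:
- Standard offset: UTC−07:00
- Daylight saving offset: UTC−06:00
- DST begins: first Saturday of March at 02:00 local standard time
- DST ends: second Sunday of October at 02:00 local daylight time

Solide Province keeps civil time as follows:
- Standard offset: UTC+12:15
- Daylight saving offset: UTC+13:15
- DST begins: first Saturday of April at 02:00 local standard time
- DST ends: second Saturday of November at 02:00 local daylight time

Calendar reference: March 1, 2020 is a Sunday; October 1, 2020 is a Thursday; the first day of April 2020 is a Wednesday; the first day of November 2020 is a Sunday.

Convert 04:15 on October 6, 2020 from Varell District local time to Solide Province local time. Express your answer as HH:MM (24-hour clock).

1 March 2020 is a Sunday, so the first Saturday is March 7.
1 October 2020 is a Thursday, so the first Sunday is October 4 and the second is October 11.
Daylight saving runs 7 March – 11 October; October 6, 2020 is inside that window, so Varell District is at UTC−06:00.
04:15 Varell District + 6h = 10:15 UTC.
1 April 2020 is a Wednesday, so the first Saturday is April 4.
1 November 2020 is a Sunday, so the first Saturday is November 7 and the second is November 14.
At the standard offset (UTC+12:15), 10:15 UTC + 12h15m = 22:30 Solide Province standard time.
The standard-time date in Solide Province, October 6, 2020, falls between 4 April and 14 November, so daylight saving is in effect and Solide Province is at UTC+13:15.
10:15 UTC + 13h15m = 23:30 Solide Province.

23:30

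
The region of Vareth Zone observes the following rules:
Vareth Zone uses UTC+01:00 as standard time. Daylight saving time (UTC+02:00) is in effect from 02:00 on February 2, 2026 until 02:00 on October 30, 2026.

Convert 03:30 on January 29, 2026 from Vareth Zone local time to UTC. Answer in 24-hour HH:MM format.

Daylight saving runs 2 February – 30 October; January 29, 2026 is outside that window, so Vareth Zone is on standard time at UTC+01:00.
03:30 local − 1h = 02:30 UTC.

02:30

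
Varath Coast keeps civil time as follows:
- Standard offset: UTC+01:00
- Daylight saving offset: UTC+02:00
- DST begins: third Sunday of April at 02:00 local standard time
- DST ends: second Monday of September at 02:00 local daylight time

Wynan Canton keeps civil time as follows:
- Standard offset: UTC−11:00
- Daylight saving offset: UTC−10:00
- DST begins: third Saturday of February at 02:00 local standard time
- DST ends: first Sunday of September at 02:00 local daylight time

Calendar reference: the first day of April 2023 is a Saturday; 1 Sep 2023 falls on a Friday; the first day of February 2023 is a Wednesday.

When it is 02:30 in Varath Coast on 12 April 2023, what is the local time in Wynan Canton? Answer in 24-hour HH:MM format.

15:30

1 April 2023 is a Saturday, so the first Sunday is April 2 and the third is April 16.
1 September 2023 is a Friday, so the first Monday is September 4 and the second is September 11.
12 April 2023 does not fall between 16 April and 11 September, so daylight saving is not in effect and Varath Coast is at UTC+01:00.
02:30 Varath Coast − 1h = 01:30 UTC.
1 February 2023 is a Wednesday, so the first Saturday is February 4 and the third is February 18.
1 September 2023 is a Friday, so the first Sunday is September 3.
At the standard offset (UTC−11:00), 01:30 UTC − 11h = 14:30 Wynan Canton standard time (rolling into the previous day, 11 April 2023).
Daylight saving runs 18 February – 3 September; the standard-time date in Wynan Canton, 11 April 2023, is inside that window, so Wynan Canton is at UTC−10:00.
01:30 UTC − 10h = 15:30 Wynan Canton (rolling into the previous day, 11 April 2023).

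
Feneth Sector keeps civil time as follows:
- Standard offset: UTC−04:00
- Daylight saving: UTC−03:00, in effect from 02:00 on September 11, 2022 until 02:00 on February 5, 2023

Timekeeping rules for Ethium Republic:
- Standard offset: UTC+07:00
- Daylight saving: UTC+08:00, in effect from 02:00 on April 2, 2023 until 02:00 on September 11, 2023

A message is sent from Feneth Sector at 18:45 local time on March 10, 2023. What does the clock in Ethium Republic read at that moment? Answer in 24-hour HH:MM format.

Daylight saving runs 11 September 2022 – 5 February 2023; March 10, 2023 is outside that window, so Feneth Sector is on standard time at UTC−04:00.
18:45 Feneth Sector + 4h = 22:45 UTC.
At the standard offset (UTC+07:00), 22:45 UTC + 7h = 05:45 Ethium Republic standard time (rolling into the next day, 11 March 2023).
The standard-time date in Ethium Republic, March 11, 2023, is outside the daylight-saving period (2 April – 11 September), so Ethium Republic is on standard time, UTC+07:00.
22:45 UTC + 7h = 05:45 Ethium Republic (rolling into the next day, 11 March 2023).

05:45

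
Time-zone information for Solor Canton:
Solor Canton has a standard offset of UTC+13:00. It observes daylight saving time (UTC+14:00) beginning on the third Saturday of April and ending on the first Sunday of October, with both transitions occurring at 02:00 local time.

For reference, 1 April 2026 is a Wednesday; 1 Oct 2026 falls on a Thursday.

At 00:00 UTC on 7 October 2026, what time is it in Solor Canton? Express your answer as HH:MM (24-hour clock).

13:00

1 April 2026 is a Wednesday, so the first Saturday is April 4 and the third is April 18.
1 October 2026 is a Thursday, so the first Sunday is October 4.
At the standard offset (UTC+13:00), 00:00 UTC + 13h = 13:00 Solor Canton standard time.
The standard-time date in Solor Canton, 7 October 2026, does not fall between 18 April and 4 October, so daylight saving is not in effect and Solor Canton is at UTC+13:00.
00:00 UTC + 13h = 13:00 local.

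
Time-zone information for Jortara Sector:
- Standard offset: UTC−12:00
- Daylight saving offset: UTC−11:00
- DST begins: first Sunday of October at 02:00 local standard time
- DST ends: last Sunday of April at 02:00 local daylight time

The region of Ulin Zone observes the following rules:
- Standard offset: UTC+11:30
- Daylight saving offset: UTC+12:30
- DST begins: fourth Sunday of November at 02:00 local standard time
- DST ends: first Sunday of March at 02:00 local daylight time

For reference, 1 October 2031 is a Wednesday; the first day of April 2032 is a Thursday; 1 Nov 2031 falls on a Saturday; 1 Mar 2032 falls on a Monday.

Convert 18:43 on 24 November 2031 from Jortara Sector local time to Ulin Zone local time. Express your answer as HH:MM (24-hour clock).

1 October 2031 is a Wednesday, so the first Sunday is October 5.
1 April 2032 is a Thursday, so Sundays fall on 4, 11, 18, 25; the last is April 25.
Daylight saving runs 5 October 2031 – 25 April 2032; 24 November 2031 is inside that window, so Jortara Sector is at UTC−11:00.
18:43 Jortara Sector + 11h = 05:43 UTC (rolling into the next day, 25 November 2031).
1 November 2031 is a Saturday, so the first Sunday is November 2 and the fourth is November 23.
1 March 2032 is a Monday, so the first Sunday is March 7.
At the standard offset (UTC+11:30), 05:43 UTC + 11h30m = 17:13 Ulin Zone standard time.
Daylight saving runs 23 November 2031 – 7 March 2032; the standard-time date in Ulin Zone, 25 November 2031, is inside that window, so Ulin Zone is at UTC+12:30.
05:43 UTC + 12h30m = 18:13 Ulin Zone.

18:13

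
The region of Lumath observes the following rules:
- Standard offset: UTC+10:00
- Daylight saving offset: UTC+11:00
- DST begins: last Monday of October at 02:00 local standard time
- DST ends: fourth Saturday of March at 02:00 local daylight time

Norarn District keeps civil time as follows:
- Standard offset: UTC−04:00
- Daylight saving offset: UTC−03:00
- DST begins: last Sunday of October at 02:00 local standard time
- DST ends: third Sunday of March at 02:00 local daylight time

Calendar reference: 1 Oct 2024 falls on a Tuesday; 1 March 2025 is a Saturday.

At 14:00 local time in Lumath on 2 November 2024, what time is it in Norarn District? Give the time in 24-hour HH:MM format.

00:00

1 October 2024 is a Tuesday, so Mondays fall on 7, 14, 21, 28; the last is October 28.
1 March 2025 is a Saturday, so the first Saturday is March 1 and the fourth is March 22.
2 November 2024 lies within the daylight-saving period (28 October 2024 – 22 March 2025), so Lumath is on daylight time, UTC+11:00.
14:00 Lumath − 11h = 03:00 UTC.
1 October 2024 is a Tuesday, so Sundays fall on 6, 13, 20, 27; the last is October 27.
1 March 2025 is a Saturday, so the first Sunday is March 2 and the third is March 16.
At the standard offset (UTC−04:00), 03:00 UTC − 4h = 23:00 Norarn District standard time (rolling into the previous day, 1 November 2024).
Daylight saving runs 27 October 2024 – 16 March 2025; the standard-time date in Norarn District, 1 November 2024, is inside that window, so Norarn District is at UTC−03:00.
03:00 UTC − 3h = 00:00 Norarn District.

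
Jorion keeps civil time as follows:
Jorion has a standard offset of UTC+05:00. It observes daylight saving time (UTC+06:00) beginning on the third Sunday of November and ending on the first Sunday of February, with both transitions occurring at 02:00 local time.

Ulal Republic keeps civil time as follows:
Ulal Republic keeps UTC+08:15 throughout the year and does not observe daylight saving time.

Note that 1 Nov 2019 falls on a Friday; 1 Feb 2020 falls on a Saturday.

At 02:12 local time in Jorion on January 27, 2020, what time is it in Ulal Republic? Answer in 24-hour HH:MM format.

1 November 2019 is a Friday, so the first Sunday is November 3 and the third is November 17.
1 February 2020 is a Saturday, so the first Sunday is February 2.
January 27, 2020 lies within the daylight-saving period (17 November 2019 – 2 February 2020), so Jorion is on daylight time, UTC+06:00.
02:12 Jorion − 6h = 20:12 UTC (rolling into the previous day, 26 January 2020).
Ulal Republic stays on UTC+08:15 all year.
20:12 UTC + 8h15m = 04:27 Ulal Republic (rolling into the next day, 27 January 2020).

04:27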